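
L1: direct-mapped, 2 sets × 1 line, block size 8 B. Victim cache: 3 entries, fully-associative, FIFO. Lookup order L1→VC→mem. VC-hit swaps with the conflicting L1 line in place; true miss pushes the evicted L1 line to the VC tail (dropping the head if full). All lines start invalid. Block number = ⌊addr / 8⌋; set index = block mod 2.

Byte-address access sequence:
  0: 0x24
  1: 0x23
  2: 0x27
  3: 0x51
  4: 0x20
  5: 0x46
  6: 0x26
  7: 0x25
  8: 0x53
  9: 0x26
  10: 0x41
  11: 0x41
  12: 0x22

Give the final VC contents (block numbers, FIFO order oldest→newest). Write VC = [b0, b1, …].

0: 0x24 (blk 4, set 0) → MISS  vc=[]
1: 0x23 (blk 4, set 0) → L1-HIT  vc=[]
2: 0x27 (blk 4, set 0) → L1-HIT  vc=[]
3: 0x51 (blk 10, set 0) → MISS  vc=[4]
4: 0x20 (blk 4, set 0) → VC-HIT  vc=[10]
5: 0x46 (blk 8, set 0) → MISS  vc=[10, 4]
6: 0x26 (blk 4, set 0) → VC-HIT  vc=[10, 8]
7: 0x25 (blk 4, set 0) → L1-HIT  vc=[10, 8]
8: 0x53 (blk 10, set 0) → VC-HIT  vc=[4, 8]
9: 0x26 (blk 4, set 0) → VC-HIT  vc=[10, 8]
10: 0x41 (blk 8, set 0) → VC-HIT  vc=[10, 4]
11: 0x41 (blk 8, set 0) → L1-HIT  vc=[10, 4]
12: 0x22 (blk 4, set 0) → VC-HIT  vc=[10, 8]

VC = [10, 8]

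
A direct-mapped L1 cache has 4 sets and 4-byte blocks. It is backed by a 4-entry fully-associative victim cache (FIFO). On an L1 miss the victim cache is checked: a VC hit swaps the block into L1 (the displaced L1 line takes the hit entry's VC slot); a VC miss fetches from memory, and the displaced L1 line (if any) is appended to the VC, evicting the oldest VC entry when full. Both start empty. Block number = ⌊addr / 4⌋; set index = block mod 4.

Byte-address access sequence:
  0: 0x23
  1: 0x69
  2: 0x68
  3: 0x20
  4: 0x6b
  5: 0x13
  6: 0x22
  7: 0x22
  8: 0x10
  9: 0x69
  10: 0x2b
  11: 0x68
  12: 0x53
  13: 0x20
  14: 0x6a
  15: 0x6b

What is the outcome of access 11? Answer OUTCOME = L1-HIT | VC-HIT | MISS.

0: 0x23 (blk 8, set 0) → MISS  vc=[]
1: 0x69 (blk 26, set 2) → MISS  vc=[]
2: 0x68 (blk 26, set 2) → L1-HIT  vc=[]
3: 0x20 (blk 8, set 0) → L1-HIT  vc=[]
4: 0x6b (blk 26, set 2) → L1-HIT  vc=[]
5: 0x13 (blk 4, set 0) → MISS  vc=[8]
6: 0x22 (blk 8, set 0) → VC-HIT  vc=[4]
7: 0x22 (blk 8, set 0) → L1-HIT  vc=[4]
8: 0x10 (blk 4, set 0) → VC-HIT  vc=[8]
9: 0x69 (blk 26, set 2) → L1-HIT  vc=[8]
10: 0x2b (blk 10, set 2) → MISS  vc=[8, 26]
11: 0x68 (blk 26, set 2) → VC-HIT  vc=[8, 10]
12: 0x53 (blk 20, set 0) → MISS  vc=[8, 10, 4]
13: 0x20 (blk 8, set 0) → VC-HIT  vc=[20, 10, 4]
14: 0x6a (blk 26, set 2) → L1-HIT  vc=[20, 10, 4]
15: 0x6b (blk 26, set 2) → L1-HIT  vc=[20, 10, 4]

OUTCOME = VC-HIT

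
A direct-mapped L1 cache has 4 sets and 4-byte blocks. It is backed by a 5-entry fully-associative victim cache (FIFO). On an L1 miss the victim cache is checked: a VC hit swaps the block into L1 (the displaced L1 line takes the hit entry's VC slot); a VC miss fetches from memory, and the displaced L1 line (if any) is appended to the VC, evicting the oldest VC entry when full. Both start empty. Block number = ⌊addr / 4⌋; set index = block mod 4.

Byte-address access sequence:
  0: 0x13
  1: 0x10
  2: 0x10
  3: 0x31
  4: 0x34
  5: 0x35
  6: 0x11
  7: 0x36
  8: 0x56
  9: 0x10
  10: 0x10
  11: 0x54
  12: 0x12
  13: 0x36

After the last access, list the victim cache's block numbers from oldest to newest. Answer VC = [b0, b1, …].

#0 0x13→b4/s0 MISS; vc=[]
#1 0x10→b4/s0 L1-HIT; vc=[]
#2 0x10→b4/s0 L1-HIT; vc=[]
#3 0x31→b12/s0 MISS; vc=[4]
#4 0x34→b13/s1 MISS; vc=[4]
#5 0x35→b13/s1 L1-HIT; vc=[4]
#6 0x11→b4/s0 VC-HIT; vc=[12]
#7 0x36→b13/s1 L1-HIT; vc=[12]
#8 0x56→b21/s1 MISS; vc=[12,13]
#9 0x10→b4/s0 L1-HIT; vc=[12,13]
#10 0x10→b4/s0 L1-HIT; vc=[12,13]
#11 0x54→b21/s1 L1-HIT; vc=[12,13]
#12 0x12→b4/s0 L1-HIT; vc=[12,13]
#13 0x36→b13/s1 VC-HIT; vc=[12,21]

VC = [12, 21]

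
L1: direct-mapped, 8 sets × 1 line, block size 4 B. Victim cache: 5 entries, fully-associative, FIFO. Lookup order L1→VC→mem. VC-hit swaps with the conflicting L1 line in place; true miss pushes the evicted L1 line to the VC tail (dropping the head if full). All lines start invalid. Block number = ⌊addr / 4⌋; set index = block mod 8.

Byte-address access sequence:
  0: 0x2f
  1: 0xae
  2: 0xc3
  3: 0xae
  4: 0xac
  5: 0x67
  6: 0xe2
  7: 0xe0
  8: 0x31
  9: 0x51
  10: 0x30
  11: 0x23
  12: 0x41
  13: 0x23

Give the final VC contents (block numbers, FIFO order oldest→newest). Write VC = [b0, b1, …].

VC = [11, 48, 20, 56, 16]

  [0] addr=0x2f blk=11 s=3: MISS | VC []
  [1] addr=0xae blk=43 s=3: MISS | VC [11]
  [2] addr=0xc3 blk=48 s=0: MISS | VC [11]
  [3] addr=0xae blk=43 s=3: L1-HIT | VC [11]
  [4] addr=0xac blk=43 s=3: L1-HIT | VC [11]
  [5] addr=0x67 blk=25 s=1: MISS | VC [11]
  [6] addr=0xe2 blk=56 s=0: MISS | VC [11, 48]
  [7] addr=0xe0 blk=56 s=0: L1-HIT | VC [11, 48]
  [8] addr=0x31 blk=12 s=4: MISS | VC [11, 48]
  [9] addr=0x51 blk=20 s=4: MISS | VC [11, 48, 12]
  [10] addr=0x30 blk=12 s=4: VC-HIT | VC [11, 48, 20]
  [11] addr=0x23 blk=8 s=0: MISS | VC [11, 48, 20, 56]
  [12] addr=0x41 blk=16 s=0: MISS | VC [11, 48, 20, 56, 8]
  [13] addr=0x23 blk=8 s=0: VC-HIT | VC [11, 48, 20, 56, 16]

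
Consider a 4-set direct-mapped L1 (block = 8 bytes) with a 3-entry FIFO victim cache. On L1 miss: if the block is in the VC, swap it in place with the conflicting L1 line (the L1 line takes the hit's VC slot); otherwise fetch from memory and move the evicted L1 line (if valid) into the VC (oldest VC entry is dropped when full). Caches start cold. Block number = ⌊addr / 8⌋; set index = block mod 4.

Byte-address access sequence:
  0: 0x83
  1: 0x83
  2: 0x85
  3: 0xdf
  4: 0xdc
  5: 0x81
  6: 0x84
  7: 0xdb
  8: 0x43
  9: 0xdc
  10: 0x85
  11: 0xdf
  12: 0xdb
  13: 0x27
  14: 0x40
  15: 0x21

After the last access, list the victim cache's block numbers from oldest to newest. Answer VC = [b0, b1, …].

#0 0x83→b16/s0 MISS; vc=[]
#1 0x83→b16/s0 L1-HIT; vc=[]
#2 0x85→b16/s0 L1-HIT; vc=[]
#3 0xdf→b27/s3 MISS; vc=[]
#4 0xdc→b27/s3 L1-HIT; vc=[]
#5 0x81→b16/s0 L1-HIT; vc=[]
#6 0x84→b16/s0 L1-HIT; vc=[]
#7 0xdb→b27/s3 L1-HIT; vc=[]
#8 0x43→b8/s0 MISS; vc=[16]
#9 0xdc→b27/s3 L1-HIT; vc=[16]
#10 0x85→b16/s0 VC-HIT; vc=[8]
#11 0xdf→b27/s3 L1-HIT; vc=[8]
#12 0xdb→b27/s3 L1-HIT; vc=[8]
#13 0x27→b4/s0 MISS; vc=[8,16]
#14 0x40→b8/s0 VC-HIT; vc=[4,16]
#15 0x21→b4/s0 VC-HIT; vc=[8,16]

VC = [8, 16]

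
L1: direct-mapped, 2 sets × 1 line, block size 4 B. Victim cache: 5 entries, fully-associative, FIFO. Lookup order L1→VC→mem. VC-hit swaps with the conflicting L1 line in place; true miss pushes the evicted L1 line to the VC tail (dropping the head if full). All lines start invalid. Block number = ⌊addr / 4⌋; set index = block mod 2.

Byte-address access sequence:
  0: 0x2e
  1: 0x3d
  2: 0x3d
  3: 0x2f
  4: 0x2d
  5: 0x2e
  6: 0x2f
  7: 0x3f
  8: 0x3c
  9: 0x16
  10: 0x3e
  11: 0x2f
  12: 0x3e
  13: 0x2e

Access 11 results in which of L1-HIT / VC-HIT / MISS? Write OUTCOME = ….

0: 0x2e (blk 11, set 1) → MISS  vc=[]
1: 0x3d (blk 15, set 1) → MISS  vc=[11]
2: 0x3d (blk 15, set 1) → L1-HIT  vc=[11]
3: 0x2f (blk 11, set 1) → VC-HIT  vc=[15]
4: 0x2d (blk 11, set 1) → L1-HIT  vc=[15]
5: 0x2e (blk 11, set 1) → L1-HIT  vc=[15]
6: 0x2f (blk 11, set 1) → L1-HIT  vc=[15]
7: 0x3f (blk 15, set 1) → VC-HIT  vc=[11]
8: 0x3c (blk 15, set 1) → L1-HIT  vc=[11]
9: 0x16 (blk 5, set 1) → MISS  vc=[11, 15]
10: 0x3e (blk 15, set 1) → VC-HIT  vc=[11, 5]
11: 0x2f (blk 11, set 1) → VC-HIT  vc=[15, 5]
12: 0x3e (blk 15, set 1) → VC-HIT  vc=[11, 5]
13: 0x2e (blk 11, set 1) → VC-HIT  vc=[15, 5]

OUTCOME = VC-HIT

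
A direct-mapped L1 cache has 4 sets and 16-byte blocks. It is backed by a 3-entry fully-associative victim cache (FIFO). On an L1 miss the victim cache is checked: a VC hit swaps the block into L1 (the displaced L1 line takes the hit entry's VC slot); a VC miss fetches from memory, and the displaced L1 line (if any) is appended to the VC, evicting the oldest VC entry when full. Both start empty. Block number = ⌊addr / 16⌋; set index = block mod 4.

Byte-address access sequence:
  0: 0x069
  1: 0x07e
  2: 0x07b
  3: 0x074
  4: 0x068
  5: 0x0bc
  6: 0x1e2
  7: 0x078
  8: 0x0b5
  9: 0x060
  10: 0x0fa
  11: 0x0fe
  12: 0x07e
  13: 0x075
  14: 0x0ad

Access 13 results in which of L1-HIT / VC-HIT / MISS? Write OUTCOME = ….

OUTCOME = L1-HIT

#0 0x69→b6/s2 MISS; vc=[]
#1 0x7e→b7/s3 MISS; vc=[]
#2 0x7b→b7/s3 L1-HIT; vc=[]
#3 0x74→b7/s3 L1-HIT; vc=[]
#4 0x68→b6/s2 L1-HIT; vc=[]
#5 0xbc→b11/s3 MISS; vc=[7]
#6 0x1e2→b30/s2 MISS; vc=[7,6]
#7 0x78→b7/s3 VC-HIT; vc=[11,6]
#8 0xb5→b11/s3 VC-HIT; vc=[7,6]
#9 0x60→b6/s2 VC-HIT; vc=[7,30]
#10 0xfa→b15/s3 MISS; vc=[7,30,11]
#11 0xfe→b15/s3 L1-HIT; vc=[7,30,11]
#12 0x7e→b7/s3 VC-HIT; vc=[15,30,11]
#13 0x75→b7/s3 L1-HIT; vc=[15,30,11]
#14 0xad→b10/s2 MISS; vc=[30,11,6]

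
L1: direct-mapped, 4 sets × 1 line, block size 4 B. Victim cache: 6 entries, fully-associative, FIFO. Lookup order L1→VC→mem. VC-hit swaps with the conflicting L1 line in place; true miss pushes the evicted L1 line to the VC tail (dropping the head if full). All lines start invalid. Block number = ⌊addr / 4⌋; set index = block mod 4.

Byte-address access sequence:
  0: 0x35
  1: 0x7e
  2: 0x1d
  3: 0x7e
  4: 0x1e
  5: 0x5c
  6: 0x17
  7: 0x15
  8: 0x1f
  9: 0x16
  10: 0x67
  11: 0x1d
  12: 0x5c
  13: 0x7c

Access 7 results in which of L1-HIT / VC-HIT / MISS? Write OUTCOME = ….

OUTCOME = L1-HIT

0: 0x35 (blk 13, set 1) → MISS  vc=[]
1: 0x7e (blk 31, set 3) → MISS  vc=[]
2: 0x1d (blk 7, set 3) → MISS  vc=[31]
3: 0x7e (blk 31, set 3) → VC-HIT  vc=[7]
4: 0x1e (blk 7, set 3) → VC-HIT  vc=[31]
5: 0x5c (blk 23, set 3) → MISS  vc=[31, 7]
6: 0x17 (blk 5, set 1) → MISS  vc=[31, 7, 13]
7: 0x15 (blk 5, set 1) → L1-HIT  vc=[31, 7, 13]
8: 0x1f (blk 7, set 3) → VC-HIT  vc=[31, 23, 13]
9: 0x16 (blk 5, set 1) → L1-HIT  vc=[31, 23, 13]
10: 0x67 (blk 25, set 1) → MISS  vc=[31, 23, 13, 5]
11: 0x1d (blk 7, set 3) → L1-HIT  vc=[31, 23, 13, 5]
12: 0x5c (blk 23, set 3) → VC-HIT  vc=[31, 7, 13, 5]
13: 0x7c (blk 31, set 3) → VC-HIT  vc=[23, 7, 13, 5]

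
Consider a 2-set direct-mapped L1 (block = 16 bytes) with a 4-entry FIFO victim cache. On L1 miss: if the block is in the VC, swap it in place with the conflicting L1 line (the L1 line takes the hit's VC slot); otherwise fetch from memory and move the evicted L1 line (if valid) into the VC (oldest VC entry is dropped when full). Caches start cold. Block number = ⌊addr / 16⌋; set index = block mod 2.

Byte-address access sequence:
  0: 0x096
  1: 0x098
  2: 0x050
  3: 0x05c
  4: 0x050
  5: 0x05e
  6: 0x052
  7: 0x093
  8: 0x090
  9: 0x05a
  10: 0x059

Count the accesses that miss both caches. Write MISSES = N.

MISSES = 2

  [0] addr=0x96 blk=9 s=1: MISS | VC []
  [1] addr=0x98 blk=9 s=1: L1-HIT | VC []
  [2] addr=0x50 blk=5 s=1: MISS | VC [9]
  [3] addr=0x5c blk=5 s=1: L1-HIT | VC [9]
  [4] addr=0x50 blk=5 s=1: L1-HIT | VC [9]
  [5] addr=0x5e blk=5 s=1: L1-HIT | VC [9]
  [6] addr=0x52 blk=5 s=1: L1-HIT | VC [9]
  [7] addr=0x93 blk=9 s=1: VC-HIT | VC [5]
  [8] addr=0x90 blk=9 s=1: L1-HIT | VC [5]
  [9] addr=0x5a blk=5 s=1: VC-HIT | VC [9]
  [10] addr=0x59 blk=5 s=1: L1-HIT | VC [9]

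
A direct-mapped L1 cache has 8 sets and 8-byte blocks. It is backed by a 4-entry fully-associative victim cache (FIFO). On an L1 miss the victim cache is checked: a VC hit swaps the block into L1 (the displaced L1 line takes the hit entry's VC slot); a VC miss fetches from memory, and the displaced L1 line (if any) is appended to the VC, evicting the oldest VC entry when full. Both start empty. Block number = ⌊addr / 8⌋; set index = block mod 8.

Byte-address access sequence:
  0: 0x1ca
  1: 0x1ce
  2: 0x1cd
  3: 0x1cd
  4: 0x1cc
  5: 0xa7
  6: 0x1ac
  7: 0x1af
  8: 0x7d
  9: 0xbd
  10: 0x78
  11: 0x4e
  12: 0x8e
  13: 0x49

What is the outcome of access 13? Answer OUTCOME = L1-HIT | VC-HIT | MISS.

OUTCOME = VC-HIT

  [0] addr=0x1ca blk=57 s=1: MISS | VC []
  [1] addr=0x1ce blk=57 s=1: L1-HIT | VC []
  [2] addr=0x1cd blk=57 s=1: L1-HIT | VC []
  [3] addr=0x1cd blk=57 s=1: L1-HIT | VC []
  [4] addr=0x1cc blk=57 s=1: L1-HIT | VC []
  [5] addr=0xa7 blk=20 s=4: MISS | VC []
  [6] addr=0x1ac blk=53 s=5: MISS | VC []
  [7] addr=0x1af blk=53 s=5: L1-HIT | VC []
  [8] addr=0x7d blk=15 s=7: MISS | VC []
  [9] addr=0xbd blk=23 s=7: MISS | VC [15]
  [10] addr=0x78 blk=15 s=7: VC-HIT | VC [23]
  [11] addr=0x4e blk=9 s=1: MISS | VC [23, 57]
  [12] addr=0x8e blk=17 s=1: MISS | VC [23, 57, 9]
  [13] addr=0x49 blk=9 s=1: VC-HIT | VC [23, 57, 17]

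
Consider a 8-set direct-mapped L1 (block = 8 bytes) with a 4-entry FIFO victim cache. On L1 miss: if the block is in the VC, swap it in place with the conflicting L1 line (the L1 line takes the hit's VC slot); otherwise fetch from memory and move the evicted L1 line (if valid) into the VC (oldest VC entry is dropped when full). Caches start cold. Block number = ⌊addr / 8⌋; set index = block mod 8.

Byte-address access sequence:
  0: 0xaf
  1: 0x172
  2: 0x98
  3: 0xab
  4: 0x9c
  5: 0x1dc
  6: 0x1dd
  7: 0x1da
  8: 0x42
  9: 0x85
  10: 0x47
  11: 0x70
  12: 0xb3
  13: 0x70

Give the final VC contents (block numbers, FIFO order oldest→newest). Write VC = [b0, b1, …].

VC = [19, 16, 46, 22]

#0 0xaf→b21/s5 MISS; vc=[]
#1 0x172→b46/s6 MISS; vc=[]
#2 0x98→b19/s3 MISS; vc=[]
#3 0xab→b21/s5 L1-HIT; vc=[]
#4 0x9c→b19/s3 L1-HIT; vc=[]
#5 0x1dc→b59/s3 MISS; vc=[19]
#6 0x1dd→b59/s3 L1-HIT; vc=[19]
#7 0x1da→b59/s3 L1-HIT; vc=[19]
#8 0x42→b8/s0 MISS; vc=[19]
#9 0x85→b16/s0 MISS; vc=[19,8]
#10 0x47→b8/s0 VC-HIT; vc=[19,16]
#11 0x70→b14/s6 MISS; vc=[19,16,46]
#12 0xb3→b22/s6 MISS; vc=[19,16,46,14]
#13 0x70→b14/s6 VC-HIT; vc=[19,16,46,22]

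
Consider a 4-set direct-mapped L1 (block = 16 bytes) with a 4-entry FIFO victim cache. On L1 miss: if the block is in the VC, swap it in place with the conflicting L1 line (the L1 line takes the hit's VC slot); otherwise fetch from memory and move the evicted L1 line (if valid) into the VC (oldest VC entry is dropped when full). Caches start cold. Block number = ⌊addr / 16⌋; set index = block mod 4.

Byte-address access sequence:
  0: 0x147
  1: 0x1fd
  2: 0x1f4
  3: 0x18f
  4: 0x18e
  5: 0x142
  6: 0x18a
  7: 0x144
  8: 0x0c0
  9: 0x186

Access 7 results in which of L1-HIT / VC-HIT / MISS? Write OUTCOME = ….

OUTCOME = VC-HIT

  [0] addr=0x147 blk=20 s=0: MISS | VC []
  [1] addr=0x1fd blk=31 s=3: MISS | VC []
  [2] addr=0x1f4 blk=31 s=3: L1-HIT | VC []
  [3] addr=0x18f blk=24 s=0: MISS | VC [20]
  [4] addr=0x18e blk=24 s=0: L1-HIT | VC [20]
  [5] addr=0x142 blk=20 s=0: VC-HIT | VC [24]
  [6] addr=0x18a blk=24 s=0: VC-HIT | VC [20]
  [7] addr=0x144 blk=20 s=0: VC-HIT | VC [24]
  [8] addr=0xc0 blk=12 s=0: MISS | VC [24, 20]
  [9] addr=0x186 blk=24 s=0: VC-HIT | VC [12, 20]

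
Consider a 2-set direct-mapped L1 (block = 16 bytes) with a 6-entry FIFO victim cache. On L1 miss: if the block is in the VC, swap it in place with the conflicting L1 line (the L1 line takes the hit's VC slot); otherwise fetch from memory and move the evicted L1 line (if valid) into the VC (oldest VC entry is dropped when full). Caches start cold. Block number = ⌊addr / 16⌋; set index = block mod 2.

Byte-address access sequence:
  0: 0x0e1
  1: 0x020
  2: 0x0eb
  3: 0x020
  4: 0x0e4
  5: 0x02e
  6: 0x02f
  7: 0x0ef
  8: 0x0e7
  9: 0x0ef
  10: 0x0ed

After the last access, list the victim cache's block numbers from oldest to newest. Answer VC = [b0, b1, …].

VC = [2]

#0 0xe1→b14/s0 MISS; vc=[]
#1 0x20→b2/s0 MISS; vc=[14]
#2 0xeb→b14/s0 VC-HIT; vc=[2]
#3 0x20→b2/s0 VC-HIT; vc=[14]
#4 0xe4→b14/s0 VC-HIT; vc=[2]
#5 0x2e→b2/s0 VC-HIT; vc=[14]
#6 0x2f→b2/s0 L1-HIT; vc=[14]
#7 0xef→b14/s0 VC-HIT; vc=[2]
#8 0xe7→b14/s0 L1-HIT; vc=[2]
#9 0xef→b14/s0 L1-HIT; vc=[2]
#10 0xed→b14/s0 L1-HIT; vc=[2]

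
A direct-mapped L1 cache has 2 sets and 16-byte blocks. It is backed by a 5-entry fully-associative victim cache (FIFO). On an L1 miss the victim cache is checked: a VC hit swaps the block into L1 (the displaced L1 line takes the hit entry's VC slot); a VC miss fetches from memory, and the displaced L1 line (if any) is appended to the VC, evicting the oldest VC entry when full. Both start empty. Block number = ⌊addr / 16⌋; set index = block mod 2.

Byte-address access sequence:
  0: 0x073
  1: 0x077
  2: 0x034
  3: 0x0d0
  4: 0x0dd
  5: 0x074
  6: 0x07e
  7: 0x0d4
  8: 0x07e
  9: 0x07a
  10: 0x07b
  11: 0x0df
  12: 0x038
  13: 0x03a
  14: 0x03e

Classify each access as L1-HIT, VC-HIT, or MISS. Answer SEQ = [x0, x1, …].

SEQ = [MISS, L1-HIT, MISS, MISS, L1-HIT, VC-HIT, L1-HIT, VC-HIT, VC-HIT, L1-HIT, L1-HIT, VC-HIT, VC-HIT, L1-HIT, L1-HIT]

0: 0x73 (blk 7, set 1) → MISS  vc=[]
1: 0x77 (blk 7, set 1) → L1-HIT  vc=[]
2: 0x34 (blk 3, set 1) → MISS  vc=[7]
3: 0xd0 (blk 13, set 1) → MISS  vc=[7, 3]
4: 0xdd (blk 13, set 1) → L1-HIT  vc=[7, 3]
5: 0x74 (blk 7, set 1) → VC-HIT  vc=[13, 3]
6: 0x7e (blk 7, set 1) → L1-HIT  vc=[13, 3]
7: 0xd4 (blk 13, set 1) → VC-HIT  vc=[7, 3]
8: 0x7e (blk 7, set 1) → VC-HIT  vc=[13, 3]
9: 0x7a (blk 7, set 1) → L1-HIT  vc=[13, 3]
10: 0x7b (blk 7, set 1) → L1-HIT  vc=[13, 3]
11: 0xdf (blk 13, set 1) → VC-HIT  vc=[7, 3]
12: 0x38 (blk 3, set 1) → VC-HIT  vc=[7, 13]
13: 0x3a (blk 3, set 1) → L1-HIT  vc=[7, 13]
14: 0x3e (blk 3, set 1) → L1-HIT  vc=[7, 13]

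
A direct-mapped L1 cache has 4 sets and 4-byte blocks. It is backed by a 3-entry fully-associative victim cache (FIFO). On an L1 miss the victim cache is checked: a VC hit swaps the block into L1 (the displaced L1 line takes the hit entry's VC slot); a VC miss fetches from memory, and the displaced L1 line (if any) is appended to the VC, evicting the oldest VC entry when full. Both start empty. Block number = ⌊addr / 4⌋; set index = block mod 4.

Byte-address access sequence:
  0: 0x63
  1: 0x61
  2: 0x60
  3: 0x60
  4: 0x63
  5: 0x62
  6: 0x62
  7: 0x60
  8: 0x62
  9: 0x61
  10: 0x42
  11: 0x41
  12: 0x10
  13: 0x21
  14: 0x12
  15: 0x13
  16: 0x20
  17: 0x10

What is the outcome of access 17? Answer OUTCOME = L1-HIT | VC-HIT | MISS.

OUTCOME = VC-HIT

0: 0x63 (blk 24, set 0) → MISS  vc=[]
1: 0x61 (blk 24, set 0) → L1-HIT  vc=[]
2: 0x60 (blk 24, set 0) → L1-HIT  vc=[]
3: 0x60 (blk 24, set 0) → L1-HIT  vc=[]
4: 0x63 (blk 24, set 0) → L1-HIT  vc=[]
5: 0x62 (blk 24, set 0) → L1-HIT  vc=[]
6: 0x62 (blk 24, set 0) → L1-HIT  vc=[]
7: 0x60 (blk 24, set 0) → L1-HIT  vc=[]
8: 0x62 (blk 24, set 0) → L1-HIT  vc=[]
9: 0x61 (blk 24, set 0) → L1-HIT  vc=[]
10: 0x42 (blk 16, set 0) → MISS  vc=[24]
11: 0x41 (blk 16, set 0) → L1-HIT  vc=[24]
12: 0x10 (blk 4, set 0) → MISS  vc=[24, 16]
13: 0x21 (blk 8, set 0) → MISS  vc=[24, 16, 4]
14: 0x12 (blk 4, set 0) → VC-HIT  vc=[24, 16, 8]
15: 0x13 (blk 4, set 0) → L1-HIT  vc=[24, 16, 8]
16: 0x20 (blk 8, set 0) → VC-HIT  vc=[24, 16, 4]
17: 0x10 (blk 4, set 0) → VC-HIT  vc=[24, 16, 8]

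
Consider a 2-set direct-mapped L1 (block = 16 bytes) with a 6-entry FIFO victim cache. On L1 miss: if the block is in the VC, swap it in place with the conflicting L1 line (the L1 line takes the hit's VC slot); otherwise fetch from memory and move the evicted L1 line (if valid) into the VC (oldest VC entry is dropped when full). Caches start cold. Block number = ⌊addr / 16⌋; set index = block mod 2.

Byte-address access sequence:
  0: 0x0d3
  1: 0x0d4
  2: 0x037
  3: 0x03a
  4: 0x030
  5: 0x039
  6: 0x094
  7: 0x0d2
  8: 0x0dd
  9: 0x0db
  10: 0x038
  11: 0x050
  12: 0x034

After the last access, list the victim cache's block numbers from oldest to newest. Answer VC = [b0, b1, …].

VC = [9, 13, 5]

0: 0xd3 (blk 13, set 1) → MISS  vc=[]
1: 0xd4 (blk 13, set 1) → L1-HIT  vc=[]
2: 0x37 (blk 3, set 1) → MISS  vc=[13]
3: 0x3a (blk 3, set 1) → L1-HIT  vc=[13]
4: 0x30 (blk 3, set 1) → L1-HIT  vc=[13]
5: 0x39 (blk 3, set 1) → L1-HIT  vc=[13]
6: 0x94 (blk 9, set 1) → MISS  vc=[13, 3]
7: 0xd2 (blk 13, set 1) → VC-HIT  vc=[9, 3]
8: 0xdd (blk 13, set 1) → L1-HIT  vc=[9, 3]
9: 0xdb (blk 13, set 1) → L1-HIT  vc=[9, 3]
10: 0x38 (blk 3, set 1) → VC-HIT  vc=[9, 13]
11: 0x50 (blk 5, set 1) → MISS  vc=[9, 13, 3]
12: 0x34 (blk 3, set 1) → VC-HIT  vc=[9, 13, 5]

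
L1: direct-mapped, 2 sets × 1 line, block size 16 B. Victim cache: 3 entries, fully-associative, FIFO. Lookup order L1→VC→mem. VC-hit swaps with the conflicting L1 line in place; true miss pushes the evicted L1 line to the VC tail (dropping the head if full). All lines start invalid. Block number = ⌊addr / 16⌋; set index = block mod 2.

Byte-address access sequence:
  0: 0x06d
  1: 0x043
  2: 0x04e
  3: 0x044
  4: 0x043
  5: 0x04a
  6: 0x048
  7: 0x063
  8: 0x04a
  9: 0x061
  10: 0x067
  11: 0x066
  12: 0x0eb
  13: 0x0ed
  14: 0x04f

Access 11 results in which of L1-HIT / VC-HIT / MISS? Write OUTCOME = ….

0: 0x6d (blk 6, set 0) → MISS  vc=[]
1: 0x43 (blk 4, set 0) → MISS  vc=[6]
2: 0x4e (blk 4, set 0) → L1-HIT  vc=[6]
3: 0x44 (blk 4, set 0) → L1-HIT  vc=[6]
4: 0x43 (blk 4, set 0) → L1-HIT  vc=[6]
5: 0x4a (blk 4, set 0) → L1-HIT  vc=[6]
6: 0x48 (blk 4, set 0) → L1-HIT  vc=[6]
7: 0x63 (blk 6, set 0) → VC-HIT  vc=[4]
8: 0x4a (blk 4, set 0) → VC-HIT  vc=[6]
9: 0x61 (blk 6, set 0) → VC-HIT  vc=[4]
10: 0x67 (blk 6, set 0) → L1-HIT  vc=[4]
11: 0x66 (blk 6, set 0) → L1-HIT  vc=[4]
12: 0xeb (blk 14, set 0) → MISS  vc=[4, 6]
13: 0xed (blk 14, set 0) → L1-HIT  vc=[4, 6]
14: 0x4f (blk 4, set 0) → VC-HIT  vc=[14, 6]

OUTCOME = L1-HIT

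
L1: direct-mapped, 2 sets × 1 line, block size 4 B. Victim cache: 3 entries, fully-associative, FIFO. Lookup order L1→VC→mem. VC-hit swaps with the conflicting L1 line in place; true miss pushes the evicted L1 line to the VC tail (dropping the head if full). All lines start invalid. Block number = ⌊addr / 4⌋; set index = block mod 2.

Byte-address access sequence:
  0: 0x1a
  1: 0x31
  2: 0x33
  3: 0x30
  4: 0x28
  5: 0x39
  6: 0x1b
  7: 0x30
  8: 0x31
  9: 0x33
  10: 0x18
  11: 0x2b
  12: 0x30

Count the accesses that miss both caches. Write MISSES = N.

0: 0x1a (blk 6, set 0) → MISS  vc=[]
1: 0x31 (blk 12, set 0) → MISS  vc=[6]
2: 0x33 (blk 12, set 0) → L1-HIT  vc=[6]
3: 0x30 (blk 12, set 0) → L1-HIT  vc=[6]
4: 0x28 (blk 10, set 0) → MISS  vc=[6, 12]
5: 0x39 (blk 14, set 0) → MISS  vc=[6, 12, 10]
6: 0x1b (blk 6, set 0) → VC-HIT  vc=[14, 12, 10]
7: 0x30 (blk 12, set 0) → VC-HIT  vc=[14, 6, 10]
8: 0x31 (blk 12, set 0) → L1-HIT  vc=[14, 6, 10]
9: 0x33 (blk 12, set 0) → L1-HIT  vc=[14, 6, 10]
10: 0x18 (blk 6, set 0) → VC-HIT  vc=[14, 12, 10]
11: 0x2b (blk 10, set 0) → VC-HIT  vc=[14, 12, 6]
12: 0x30 (blk 12, set 0) → VC-HIT  vc=[14, 10, 6]

MISSES = 4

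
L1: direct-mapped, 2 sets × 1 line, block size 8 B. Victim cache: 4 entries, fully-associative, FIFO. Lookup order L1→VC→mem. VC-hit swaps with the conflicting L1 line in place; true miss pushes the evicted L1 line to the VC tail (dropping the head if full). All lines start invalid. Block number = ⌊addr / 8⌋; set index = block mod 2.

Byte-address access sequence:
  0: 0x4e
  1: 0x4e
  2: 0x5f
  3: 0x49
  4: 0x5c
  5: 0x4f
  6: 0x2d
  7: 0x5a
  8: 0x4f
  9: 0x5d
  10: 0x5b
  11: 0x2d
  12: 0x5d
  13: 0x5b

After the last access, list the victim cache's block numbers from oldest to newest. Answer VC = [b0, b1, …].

  [0] addr=0x4e blk=9 s=1: MISS | VC []
  [1] addr=0x4e blk=9 s=1: L1-HIT | VC []
  [2] addr=0x5f blk=11 s=1: MISS | VC [9]
  [3] addr=0x49 blk=9 s=1: VC-HIT | VC [11]
  [4] addr=0x5c blk=11 s=1: VC-HIT | VC [9]
  [5] addr=0x4f blk=9 s=1: VC-HIT | VC [11]
  [6] addr=0x2d blk=5 s=1: MISS | VC [11, 9]
  [7] addr=0x5a blk=11 s=1: VC-HIT | VC [5, 9]
  [8] addr=0x4f blk=9 s=1: VC-HIT | VC [5, 11]
  [9] addr=0x5d blk=11 s=1: VC-HIT | VC [5, 9]
  [10] addr=0x5b blk=11 s=1: L1-HIT | VC [5, 9]
  [11] addr=0x2d blk=5 s=1: VC-HIT | VC [11, 9]
  [12] addr=0x5d blk=11 s=1: VC-HIT | VC [5, 9]
  [13] addr=0x5b blk=11 s=1: L1-HIT | VC [5, 9]

VC = [5, 9]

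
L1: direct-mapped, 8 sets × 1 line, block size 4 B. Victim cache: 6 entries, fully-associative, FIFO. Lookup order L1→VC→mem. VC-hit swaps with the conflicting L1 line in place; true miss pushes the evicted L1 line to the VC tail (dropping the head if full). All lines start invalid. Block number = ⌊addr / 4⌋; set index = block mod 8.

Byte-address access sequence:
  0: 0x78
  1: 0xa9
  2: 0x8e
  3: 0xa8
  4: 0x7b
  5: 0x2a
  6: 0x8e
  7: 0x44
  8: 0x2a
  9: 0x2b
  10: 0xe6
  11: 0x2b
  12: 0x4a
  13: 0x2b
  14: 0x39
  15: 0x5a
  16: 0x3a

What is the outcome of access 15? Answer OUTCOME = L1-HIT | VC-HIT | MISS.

  [0] addr=0x78 blk=30 s=6: MISS | VC []
  [1] addr=0xa9 blk=42 s=2: MISS | VC []
  [2] addr=0x8e blk=35 s=3: MISS | VC []
  [3] addr=0xa8 blk=42 s=2: L1-HIT | VC []
  [4] addr=0x7b blk=30 s=6: L1-HIT | VC []
  [5] addr=0x2a blk=10 s=2: MISS | VC [42]
  [6] addr=0x8e blk=35 s=3: L1-HIT | VC [42]
  [7] addr=0x44 blk=17 s=1: MISS | VC [42]
  [8] addr=0x2a blk=10 s=2: L1-HIT | VC [42]
  [9] addr=0x2b blk=10 s=2: L1-HIT | VC [42]
  [10] addr=0xe6 blk=57 s=1: MISS | VC [42, 17]
  [11] addr=0x2b blk=10 s=2: L1-HIT | VC [42, 17]
  [12] addr=0x4a blk=18 s=2: MISS | VC [42, 17, 10]
  [13] addr=0x2b blk=10 s=2: VC-HIT | VC [42, 17, 18]
  [14] addr=0x39 blk=14 s=6: MISS | VC [42, 17, 18, 30]
  [15] addr=0x5a blk=22 s=6: MISS | VC [42, 17, 18, 30, 14]
  [16] addr=0x3a blk=14 s=6: VC-HIT | VC [42, 17, 18, 30, 22]

OUTCOME = MISS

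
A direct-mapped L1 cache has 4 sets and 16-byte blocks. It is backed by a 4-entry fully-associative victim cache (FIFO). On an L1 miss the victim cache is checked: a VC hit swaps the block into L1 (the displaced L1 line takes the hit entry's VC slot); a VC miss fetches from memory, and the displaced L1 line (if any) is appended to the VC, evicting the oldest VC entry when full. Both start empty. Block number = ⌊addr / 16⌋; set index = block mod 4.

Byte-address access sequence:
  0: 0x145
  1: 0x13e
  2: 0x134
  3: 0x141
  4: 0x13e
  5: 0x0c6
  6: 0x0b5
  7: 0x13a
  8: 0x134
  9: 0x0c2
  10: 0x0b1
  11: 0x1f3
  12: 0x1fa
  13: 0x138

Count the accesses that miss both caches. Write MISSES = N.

#0 0x145→b20/s0 MISS; vc=[]
#1 0x13e→b19/s3 MISS; vc=[]
#2 0x134→b19/s3 L1-HIT; vc=[]
#3 0x141→b20/s0 L1-HIT; vc=[]
#4 0x13e→b19/s3 L1-HIT; vc=[]
#5 0xc6→b12/s0 MISS; vc=[20]
#6 0xb5→b11/s3 MISS; vc=[20,19]
#7 0x13a→b19/s3 VC-HIT; vc=[20,11]
#8 0x134→b19/s3 L1-HIT; vc=[20,11]
#9 0xc2→b12/s0 L1-HIT; vc=[20,11]
#10 0xb1→b11/s3 VC-HIT; vc=[20,19]
#11 0x1f3→b31/s3 MISS; vc=[20,19,11]
#12 0x1fa→b31/s3 L1-HIT; vc=[20,19,11]
#13 0x138→b19/s3 VC-HIT; vc=[20,31,11]

MISSES = 5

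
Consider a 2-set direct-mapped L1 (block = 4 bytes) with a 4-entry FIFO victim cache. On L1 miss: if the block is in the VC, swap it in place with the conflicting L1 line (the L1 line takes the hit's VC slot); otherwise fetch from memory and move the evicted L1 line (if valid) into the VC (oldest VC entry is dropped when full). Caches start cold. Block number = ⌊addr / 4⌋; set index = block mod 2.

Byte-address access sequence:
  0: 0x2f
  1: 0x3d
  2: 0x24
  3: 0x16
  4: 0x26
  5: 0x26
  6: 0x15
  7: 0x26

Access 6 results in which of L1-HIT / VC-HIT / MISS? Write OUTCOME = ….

  [0] addr=0x2f blk=11 s=1: MISS | VC []
  [1] addr=0x3d blk=15 s=1: MISS | VC [11]
  [2] addr=0x24 blk=9 s=1: MISS | VC [11, 15]
  [3] addr=0x16 blk=5 s=1: MISS | VC [11, 15, 9]
  [4] addr=0x26 blk=9 s=1: VC-HIT | VC [11, 15, 5]
  [5] addr=0x26 blk=9 s=1: L1-HIT | VC [11, 15, 5]
  [6] addr=0x15 blk=5 s=1: VC-HIT | VC [11, 15, 9]
  [7] addr=0x26 blk=9 s=1: VC-HIT | VC [11, 15, 5]

OUTCOME = VC-HIT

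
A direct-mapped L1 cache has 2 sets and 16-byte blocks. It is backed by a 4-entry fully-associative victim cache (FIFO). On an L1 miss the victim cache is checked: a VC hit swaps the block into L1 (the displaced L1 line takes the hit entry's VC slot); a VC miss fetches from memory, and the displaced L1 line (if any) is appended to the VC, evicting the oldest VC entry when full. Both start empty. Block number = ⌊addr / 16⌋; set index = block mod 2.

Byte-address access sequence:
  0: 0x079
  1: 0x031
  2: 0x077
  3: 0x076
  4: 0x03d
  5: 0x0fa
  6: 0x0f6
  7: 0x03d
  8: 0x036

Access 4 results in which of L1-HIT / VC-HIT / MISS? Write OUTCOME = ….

OUTCOME = VC-HIT

  [0] addr=0x79 blk=7 s=1: MISS | VC []
  [1] addr=0x31 blk=3 s=1: MISS | VC [7]
  [2] addr=0x77 blk=7 s=1: VC-HIT | VC [3]
  [3] addr=0x76 blk=7 s=1: L1-HIT | VC [3]
  [4] addr=0x3d blk=3 s=1: VC-HIT | VC [7]
  [5] addr=0xfa blk=15 s=1: MISS | VC [7, 3]
  [6] addr=0xf6 blk=15 s=1: L1-HIT | VC [7, 3]
  [7] addr=0x3d blk=3 s=1: VC-HIT | VC [7, 15]
  [8] addr=0x36 blk=3 s=1: L1-HIT | VC [7, 15]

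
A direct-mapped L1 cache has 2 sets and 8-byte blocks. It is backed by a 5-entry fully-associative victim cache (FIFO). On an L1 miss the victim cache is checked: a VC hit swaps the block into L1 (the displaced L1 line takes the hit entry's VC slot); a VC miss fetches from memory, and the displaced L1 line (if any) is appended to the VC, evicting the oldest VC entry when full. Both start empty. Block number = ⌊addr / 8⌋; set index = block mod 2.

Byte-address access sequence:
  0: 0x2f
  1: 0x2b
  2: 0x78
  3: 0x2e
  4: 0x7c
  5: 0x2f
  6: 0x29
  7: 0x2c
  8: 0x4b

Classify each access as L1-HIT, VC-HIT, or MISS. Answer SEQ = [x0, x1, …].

SEQ = [MISS, L1-HIT, MISS, VC-HIT, VC-HIT, VC-HIT, L1-HIT, L1-HIT, MISS]

  [0] addr=0x2f blk=5 s=1: MISS | VC []
  [1] addr=0x2b blk=5 s=1: L1-HIT | VC []
  [2] addr=0x78 blk=15 s=1: MISS | VC [5]
  [3] addr=0x2e blk=5 s=1: VC-HIT | VC [15]
  [4] addr=0x7c blk=15 s=1: VC-HIT | VC [5]
  [5] addr=0x2f blk=5 s=1: VC-HIT | VC [15]
  [6] addr=0x29 blk=5 s=1: L1-HIT | VC [15]
  [7] addr=0x2c blk=5 s=1: L1-HIT | VC [15]
  [8] addr=0x4b blk=9 s=1: MISS | VC [15, 5]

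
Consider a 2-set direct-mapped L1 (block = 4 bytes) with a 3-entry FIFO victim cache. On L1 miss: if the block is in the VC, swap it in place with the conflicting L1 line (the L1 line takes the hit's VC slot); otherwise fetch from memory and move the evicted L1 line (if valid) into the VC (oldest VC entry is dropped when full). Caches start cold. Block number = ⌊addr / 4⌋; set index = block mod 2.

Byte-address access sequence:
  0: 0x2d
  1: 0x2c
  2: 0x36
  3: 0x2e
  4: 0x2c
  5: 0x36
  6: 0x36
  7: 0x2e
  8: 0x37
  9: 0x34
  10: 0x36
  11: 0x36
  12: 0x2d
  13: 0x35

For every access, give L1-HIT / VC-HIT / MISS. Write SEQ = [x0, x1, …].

SEQ = [MISS, L1-HIT, MISS, VC-HIT, L1-HIT, VC-HIT, L1-HIT, VC-HIT, VC-HIT, L1-HIT, L1-HIT, L1-HIT, VC-HIT, VC-HIT]

0: 0x2d (blk 11, set 1) → MISS  vc=[]
1: 0x2c (blk 11, set 1) → L1-HIT  vc=[]
2: 0x36 (blk 13, set 1) → MISS  vc=[11]
3: 0x2e (blk 11, set 1) → VC-HIT  vc=[13]
4: 0x2c (blk 11, set 1) → L1-HIT  vc=[13]
5: 0x36 (blk 13, set 1) → VC-HIT  vc=[11]
6: 0x36 (blk 13, set 1) → L1-HIT  vc=[11]
7: 0x2e (blk 11, set 1) → VC-HIT  vc=[13]
8: 0x37 (blk 13, set 1) → VC-HIT  vc=[11]
9: 0x34 (blk 13, set 1) → L1-HIT  vc=[11]
10: 0x36 (blk 13, set 1) → L1-HIT  vc=[11]
11: 0x36 (blk 13, set 1) → L1-HIT  vc=[11]
12: 0x2d (blk 11, set 1) → VC-HIT  vc=[13]
13: 0x35 (blk 13, set 1) → VC-HIT  vc=[11]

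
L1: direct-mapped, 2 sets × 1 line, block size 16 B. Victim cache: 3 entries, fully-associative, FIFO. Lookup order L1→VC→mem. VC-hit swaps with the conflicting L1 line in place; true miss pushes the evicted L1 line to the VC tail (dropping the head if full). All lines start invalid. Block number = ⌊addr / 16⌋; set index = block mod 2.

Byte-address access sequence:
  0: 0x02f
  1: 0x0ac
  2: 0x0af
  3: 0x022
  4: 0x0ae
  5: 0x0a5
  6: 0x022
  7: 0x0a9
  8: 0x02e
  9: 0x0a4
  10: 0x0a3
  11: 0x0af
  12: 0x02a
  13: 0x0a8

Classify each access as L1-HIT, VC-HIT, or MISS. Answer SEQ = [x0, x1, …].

SEQ = [MISS, MISS, L1-HIT, VC-HIT, VC-HIT, L1-HIT, VC-HIT, VC-HIT, VC-HIT, VC-HIT, L1-HIT, L1-HIT, VC-HIT, VC-HIT]

#0 0x2f→b2/s0 MISS; vc=[]
#1 0xac→b10/s0 MISS; vc=[2]
#2 0xaf→b10/s0 L1-HIT; vc=[2]
#3 0x22→b2/s0 VC-HIT; vc=[10]
#4 0xae→b10/s0 VC-HIT; vc=[2]
#5 0xa5→b10/s0 L1-HIT; vc=[2]
#6 0x22→b2/s0 VC-HIT; vc=[10]
#7 0xa9→b10/s0 VC-HIT; vc=[2]
#8 0x2e→b2/s0 VC-HIT; vc=[10]
#9 0xa4→b10/s0 VC-HIT; vc=[2]
#10 0xa3→b10/s0 L1-HIT; vc=[2]
#11 0xaf→b10/s0 L1-HIT; vc=[2]
#12 0x2a→b2/s0 VC-HIT; vc=[10]
#13 0xa8→b10/s0 VC-HIT; vc=[2]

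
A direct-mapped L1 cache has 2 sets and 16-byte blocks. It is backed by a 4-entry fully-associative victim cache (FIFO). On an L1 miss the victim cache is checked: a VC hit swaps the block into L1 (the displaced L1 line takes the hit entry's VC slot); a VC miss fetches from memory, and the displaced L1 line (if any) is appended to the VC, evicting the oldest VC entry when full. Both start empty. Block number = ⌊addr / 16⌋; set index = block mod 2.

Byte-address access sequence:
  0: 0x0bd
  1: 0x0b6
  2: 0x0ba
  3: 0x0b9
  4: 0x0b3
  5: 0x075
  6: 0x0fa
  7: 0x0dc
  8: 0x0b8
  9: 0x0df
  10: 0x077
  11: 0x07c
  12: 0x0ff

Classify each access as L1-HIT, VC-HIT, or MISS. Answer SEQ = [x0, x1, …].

#0 0xbd→b11/s1 MISS; vc=[]
#1 0xb6→b11/s1 L1-HIT; vc=[]
#2 0xba→b11/s1 L1-HIT; vc=[]
#3 0xb9→b11/s1 L1-HIT; vc=[]
#4 0xb3→b11/s1 L1-HIT; vc=[]
#5 0x75→b7/s1 MISS; vc=[11]
#6 0xfa→b15/s1 MISS; vc=[11,7]
#7 0xdc→b13/s1 MISS; vc=[11,7,15]
#8 0xb8→b11/s1 VC-HIT; vc=[13,7,15]
#9 0xdf→b13/s1 VC-HIT; vc=[11,7,15]
#10 0x77→b7/s1 VC-HIT; vc=[11,13,15]
#11 0x7c→b7/s1 L1-HIT; vc=[11,13,15]
#12 0xff→b15/s1 VC-HIT; vc=[11,13,7]

SEQ = [MISS, L1-HIT, L1-HIT, L1-HIT, L1-HIT, MISS, MISS, MISS, VC-HIT, VC-HIT, VC-HIT, L1-HIT, VC-HIT]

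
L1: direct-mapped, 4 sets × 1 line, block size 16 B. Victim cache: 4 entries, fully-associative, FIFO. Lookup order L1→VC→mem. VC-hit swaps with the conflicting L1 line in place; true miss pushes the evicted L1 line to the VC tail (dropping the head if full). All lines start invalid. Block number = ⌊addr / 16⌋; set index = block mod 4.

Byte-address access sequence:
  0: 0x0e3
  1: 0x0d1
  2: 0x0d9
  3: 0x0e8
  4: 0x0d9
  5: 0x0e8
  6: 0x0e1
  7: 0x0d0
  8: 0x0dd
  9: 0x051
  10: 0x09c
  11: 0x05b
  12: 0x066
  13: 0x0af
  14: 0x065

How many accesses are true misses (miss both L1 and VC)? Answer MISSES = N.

0: 0xe3 (blk 14, set 2) → MISS  vc=[]
1: 0xd1 (blk 13, set 1) → MISS  vc=[]
2: 0xd9 (blk 13, set 1) → L1-HIT  vc=[]
3: 0xe8 (blk 14, set 2) → L1-HIT  vc=[]
4: 0xd9 (blk 13, set 1) → L1-HIT  vc=[]
5: 0xe8 (blk 14, set 2) → L1-HIT  vc=[]
6: 0xe1 (blk 14, set 2) → L1-HIT  vc=[]
7: 0xd0 (blk 13, set 1) → L1-HIT  vc=[]
8: 0xdd (blk 13, set 1) → L1-HIT  vc=[]
9: 0x51 (blk 5, set 1) → MISS  vc=[13]
10: 0x9c (blk 9, set 1) → MISS  vc=[13, 5]
11: 0x5b (blk 5, set 1) → VC-HIT  vc=[13, 9]
12: 0x66 (blk 6, set 2) → MISS  vc=[13, 9, 14]
13: 0xaf (blk 10, set 2) → MISS  vc=[13, 9, 14, 6]
14: 0x65 (blk 6, set 2) → VC-HIT  vc=[13, 9, 14, 10]

MISSES = 6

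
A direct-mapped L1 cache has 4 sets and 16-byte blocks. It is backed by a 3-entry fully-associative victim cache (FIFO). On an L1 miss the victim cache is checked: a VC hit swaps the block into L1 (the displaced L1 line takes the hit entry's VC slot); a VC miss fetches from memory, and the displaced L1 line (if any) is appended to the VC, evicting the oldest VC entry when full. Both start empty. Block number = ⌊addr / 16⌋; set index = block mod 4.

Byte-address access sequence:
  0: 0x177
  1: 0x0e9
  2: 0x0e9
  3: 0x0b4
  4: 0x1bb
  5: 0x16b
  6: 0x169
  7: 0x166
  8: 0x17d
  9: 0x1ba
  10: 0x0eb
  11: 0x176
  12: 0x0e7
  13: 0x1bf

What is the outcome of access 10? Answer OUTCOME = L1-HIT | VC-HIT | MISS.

OUTCOME = VC-HIT

0: 0x177 (blk 23, set 3) → MISS  vc=[]
1: 0xe9 (blk 14, set 2) → MISS  vc=[]
2: 0xe9 (blk 14, set 2) → L1-HIT  vc=[]
3: 0xb4 (blk 11, set 3) → MISS  vc=[23]
4: 0x1bb (blk 27, set 3) → MISS  vc=[23, 11]
5: 0x16b (blk 22, set 2) → MISS  vc=[23, 11, 14]
6: 0x169 (blk 22, set 2) → L1-HIT  vc=[23, 11, 14]
7: 0x166 (blk 22, set 2) → L1-HIT  vc=[23, 11, 14]
8: 0x17d (blk 23, set 3) → VC-HIT  vc=[27, 11, 14]
9: 0x1ba (blk 27, set 3) → VC-HIT  vc=[23, 11, 14]
10: 0xeb (blk 14, set 2) → VC-HIT  vc=[23, 11, 22]
11: 0x176 (blk 23, set 3) → VC-HIT  vc=[27, 11, 22]
12: 0xe7 (blk 14, set 2) → L1-HIT  vc=[27, 11, 22]
13: 0x1bf (blk 27, set 3) → VC-HIT  vc=[23, 11, 22]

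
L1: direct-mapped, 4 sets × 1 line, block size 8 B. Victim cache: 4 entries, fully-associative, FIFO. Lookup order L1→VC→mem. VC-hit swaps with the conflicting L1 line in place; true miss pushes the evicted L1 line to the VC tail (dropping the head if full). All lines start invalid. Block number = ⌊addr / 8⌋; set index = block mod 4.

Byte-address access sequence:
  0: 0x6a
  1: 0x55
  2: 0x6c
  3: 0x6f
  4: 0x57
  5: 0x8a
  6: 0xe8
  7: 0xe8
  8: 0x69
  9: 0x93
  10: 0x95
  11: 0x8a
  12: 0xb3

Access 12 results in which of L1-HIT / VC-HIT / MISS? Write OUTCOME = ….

OUTCOME = MISS

  [0] addr=0x6a blk=13 s=1: MISS | VC []
  [1] addr=0x55 blk=10 s=2: MISS | VC []
  [2] addr=0x6c blk=13 s=1: L1-HIT | VC []
  [3] addr=0x6f blk=13 s=1: L1-HIT | VC []
  [4] addr=0x57 blk=10 s=2: L1-HIT | VC []
  [5] addr=0x8a blk=17 s=1: MISS | VC [13]
  [6] addr=0xe8 blk=29 s=1: MISS | VC [13, 17]
  [7] addr=0xe8 blk=29 s=1: L1-HIT | VC [13, 17]
  [8] addr=0x69 blk=13 s=1: VC-HIT | VC [29, 17]
  [9] addr=0x93 blk=18 s=2: MISS | VC [29, 17, 10]
  [10] addr=0x95 blk=18 s=2: L1-HIT | VC [29, 17, 10]
  [11] addr=0x8a blk=17 s=1: VC-HIT | VC [29, 13, 10]
  [12] addr=0xb3 blk=22 s=2: MISS | VC [29, 13, 10, 18]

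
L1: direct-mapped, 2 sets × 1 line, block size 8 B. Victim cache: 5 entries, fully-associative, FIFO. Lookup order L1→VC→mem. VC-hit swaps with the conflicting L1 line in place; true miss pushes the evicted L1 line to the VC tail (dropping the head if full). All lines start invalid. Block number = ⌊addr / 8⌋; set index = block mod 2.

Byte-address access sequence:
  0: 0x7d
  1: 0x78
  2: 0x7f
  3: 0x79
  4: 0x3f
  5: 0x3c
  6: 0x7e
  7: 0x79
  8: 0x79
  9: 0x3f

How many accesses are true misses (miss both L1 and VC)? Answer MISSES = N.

#0 0x7d→b15/s1 MISS; vc=[]
#1 0x78→b15/s1 L1-HIT; vc=[]
#2 0x7f→b15/s1 L1-HIT; vc=[]
#3 0x79→b15/s1 L1-HIT; vc=[]
#4 0x3f→b7/s1 MISS; vc=[15]
#5 0x3c→b7/s1 L1-HIT; vc=[15]
#6 0x7e→b15/s1 VC-HIT; vc=[7]
#7 0x79→b15/s1 L1-HIT; vc=[7]
#8 0x79→b15/s1 L1-HIT; vc=[7]
#9 0x3f→b7/s1 VC-HIT; vc=[15]

MISSES = 2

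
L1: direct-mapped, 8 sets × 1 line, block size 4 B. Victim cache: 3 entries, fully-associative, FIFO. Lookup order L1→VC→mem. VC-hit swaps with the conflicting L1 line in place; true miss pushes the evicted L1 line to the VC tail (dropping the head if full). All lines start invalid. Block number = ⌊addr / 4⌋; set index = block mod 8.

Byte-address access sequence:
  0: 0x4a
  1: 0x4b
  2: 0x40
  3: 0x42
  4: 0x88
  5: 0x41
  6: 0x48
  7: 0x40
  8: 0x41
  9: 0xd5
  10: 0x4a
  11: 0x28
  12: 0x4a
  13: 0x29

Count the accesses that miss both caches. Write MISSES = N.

#0 0x4a→b18/s2 MISS; vc=[]
#1 0x4b→b18/s2 L1-HIT; vc=[]
#2 0x40→b16/s0 MISS; vc=[]
#3 0x42→b16/s0 L1-HIT; vc=[]
#4 0x88→b34/s2 MISS; vc=[18]
#5 0x41→b16/s0 L1-HIT; vc=[18]
#6 0x48→b18/s2 VC-HIT; vc=[34]
#7 0x40→b16/s0 L1-HIT; vc=[34]
#8 0x41→b16/s0 L1-HIT; vc=[34]
#9 0xd5→b53/s5 MISS; vc=[34]
#10 0x4a→b18/s2 L1-HIT; vc=[34]
#11 0x28→b10/s2 MISS; vc=[34,18]
#12 0x4a→b18/s2 VC-HIT; vc=[34,10]
#13 0x29→b10/s2 VC-HIT; vc=[34,18]

MISSES = 5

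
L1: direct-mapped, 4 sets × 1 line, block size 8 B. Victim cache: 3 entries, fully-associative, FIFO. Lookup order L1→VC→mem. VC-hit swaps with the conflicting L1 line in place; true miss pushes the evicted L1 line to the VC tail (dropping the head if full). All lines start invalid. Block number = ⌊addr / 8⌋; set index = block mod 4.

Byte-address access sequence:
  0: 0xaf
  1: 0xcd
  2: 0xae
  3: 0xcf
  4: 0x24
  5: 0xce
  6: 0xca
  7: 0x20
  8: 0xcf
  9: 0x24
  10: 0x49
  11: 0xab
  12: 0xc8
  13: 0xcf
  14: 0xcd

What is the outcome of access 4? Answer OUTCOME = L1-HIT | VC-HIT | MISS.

0: 0xaf (blk 21, set 1) → MISS  vc=[]
1: 0xcd (blk 25, set 1) → MISS  vc=[21]
2: 0xae (blk 21, set 1) → VC-HIT  vc=[25]
3: 0xcf (blk 25, set 1) → VC-HIT  vc=[21]
4: 0x24 (blk 4, set 0) → MISS  vc=[21]
5: 0xce (blk 25, set 1) → L1-HIT  vc=[21]
6: 0xca (blk 25, set 1) → L1-HIT  vc=[21]
7: 0x20 (blk 4, set 0) → L1-HIT  vc=[21]
8: 0xcf (blk 25, set 1) → L1-HIT  vc=[21]
9: 0x24 (blk 4, set 0) → L1-HIT  vc=[21]
10: 0x49 (blk 9, set 1) → MISS  vc=[21, 25]
11: 0xab (blk 21, set 1) → VC-HIT  vc=[9, 25]
12: 0xc8 (blk 25, set 1) → VC-HIT  vc=[9, 21]
13: 0xcf (blk 25, set 1) → L1-HIT  vc=[9, 21]
14: 0xcd (blk 25, set 1) → L1-HIT  vc=[9, 21]

OUTCOME = MISS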